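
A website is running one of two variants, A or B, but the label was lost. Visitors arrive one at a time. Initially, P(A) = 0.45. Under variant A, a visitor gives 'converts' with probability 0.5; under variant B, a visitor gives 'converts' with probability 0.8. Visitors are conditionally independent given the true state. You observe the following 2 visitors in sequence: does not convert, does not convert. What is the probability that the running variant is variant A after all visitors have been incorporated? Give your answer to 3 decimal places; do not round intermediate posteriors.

0.836

Apply Bayes' rule sequentially, carrying P(A) forward.
After 'does not convert': P(A) = 0.5·0.4500 / (0.5·0.4500 + 0.2·0.5500) ≈ 0.6716
After 'does not convert': P(A) = 0.5·0.6716 / (0.5·0.6716 + 0.2·0.3284) ≈ 0.8364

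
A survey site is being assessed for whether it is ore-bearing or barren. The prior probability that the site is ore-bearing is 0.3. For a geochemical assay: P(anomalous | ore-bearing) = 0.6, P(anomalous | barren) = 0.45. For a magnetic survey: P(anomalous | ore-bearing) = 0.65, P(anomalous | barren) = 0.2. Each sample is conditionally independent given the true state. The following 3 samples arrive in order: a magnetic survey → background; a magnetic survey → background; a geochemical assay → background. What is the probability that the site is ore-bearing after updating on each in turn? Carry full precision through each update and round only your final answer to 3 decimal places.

After a magnetic survey='background': P(ore) = 0.35·0.3000 / (0.35·0.3000 + 0.8·0.7000) ≈ 0.1579
After a magnetic survey='background': P(ore) = 0.35·0.1579 / (0.35·0.1579 + 0.8·0.8421) ≈ 0.0758
After a geochemical assay='background': P(ore) = 0.4·0.0758 / (0.4·0.0758 + 0.55·0.9242) ≈ 0.0563

0.056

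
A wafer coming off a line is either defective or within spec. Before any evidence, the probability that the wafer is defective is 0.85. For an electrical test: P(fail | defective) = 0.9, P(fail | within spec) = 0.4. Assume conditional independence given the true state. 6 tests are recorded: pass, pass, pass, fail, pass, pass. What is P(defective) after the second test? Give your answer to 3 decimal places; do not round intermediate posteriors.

0.136

After 'pass': P(defective) = 0.1·0.8500 / (0.1·0.8500 + 0.6·0.1500) ≈ 0.4857
After 'pass': P(defective) = 0.1·0.4857 / (0.1·0.4857 + 0.6·0.5143) ≈ 0.1360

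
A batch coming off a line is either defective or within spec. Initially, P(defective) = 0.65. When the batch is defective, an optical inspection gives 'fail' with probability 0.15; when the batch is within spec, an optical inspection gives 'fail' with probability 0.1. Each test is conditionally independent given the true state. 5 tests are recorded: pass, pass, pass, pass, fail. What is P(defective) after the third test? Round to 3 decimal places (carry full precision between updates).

After 'pass': P(defective) = 0.85·0.6500 / (0.85·0.6500 + 0.9·0.3500) ≈ 0.6369
After 'pass': P(defective) = 0.85·0.6369 / (0.85·0.6369 + 0.9·0.3631) ≈ 0.6236
After 'pass': P(defective) = 0.85·0.6236 / (0.85·0.6236 + 0.9·0.3764) ≈ 0.6101

0.610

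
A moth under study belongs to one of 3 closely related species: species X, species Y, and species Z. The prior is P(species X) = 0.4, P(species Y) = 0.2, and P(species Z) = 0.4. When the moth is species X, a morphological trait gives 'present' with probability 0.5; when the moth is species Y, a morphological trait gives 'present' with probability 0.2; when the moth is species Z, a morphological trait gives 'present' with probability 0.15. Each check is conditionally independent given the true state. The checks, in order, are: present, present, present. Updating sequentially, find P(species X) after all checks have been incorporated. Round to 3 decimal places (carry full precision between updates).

0.944

After 'present': normaliser = 0.5·0.4000 + 0.2·0.2000 + 0.15·0.4000; P(species X) ≈ 0.6667, P(species Y) ≈ 0.1333, P(species Z) ≈ 0.2000
After 'present': normaliser = 0.5·0.6667 + 0.2·0.1333 + 0.15·0.2000; P(species X) ≈ 0.8547, P(species Y) ≈ 0.0684, P(species Z) ≈ 0.0769
After 'present': normaliser = 0.5·0.8547 + 0.2·0.0684 + 0.15·0.0769; P(species X) ≈ 0.9443, P(species Y) ≈ 0.0302, P(species Z) ≈ 0.0255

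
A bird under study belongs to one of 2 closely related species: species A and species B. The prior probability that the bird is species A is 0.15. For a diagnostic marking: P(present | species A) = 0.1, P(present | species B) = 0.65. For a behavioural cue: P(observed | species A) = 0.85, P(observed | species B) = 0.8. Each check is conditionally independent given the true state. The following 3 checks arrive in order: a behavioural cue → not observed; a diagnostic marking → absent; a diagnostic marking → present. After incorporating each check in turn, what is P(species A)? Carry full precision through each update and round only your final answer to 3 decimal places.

After a behavioural cue='not observed': P(species A) = 0.15·0.1500 / (0.15·0.1500 + 0.2·0.8500) ≈ 0.1169
After a diagnostic marking='absent': P(species A) = 0.9·0.1169 / (0.9·0.1169 + 0.35·0.8831) ≈ 0.2539
After a diagnostic marking='present': P(species A) = 0.1·0.2539 / (0.1·0.2539 + 0.65·0.7461) ≈ 0.0498

0.050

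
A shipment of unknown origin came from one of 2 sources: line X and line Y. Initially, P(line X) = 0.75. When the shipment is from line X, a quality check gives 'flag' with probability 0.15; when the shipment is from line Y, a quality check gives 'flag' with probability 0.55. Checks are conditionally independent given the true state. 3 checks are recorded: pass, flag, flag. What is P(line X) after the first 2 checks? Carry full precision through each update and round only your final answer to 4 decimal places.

0.6071

After 'pass': P(line X) = 0.85·0.7500 / (0.85·0.7500 + 0.45·0.2500) ≈ 0.8500
After 'flag': P(line X) = 0.15·0.8500 / (0.15·0.8500 + 0.55·0.1500) ≈ 0.6071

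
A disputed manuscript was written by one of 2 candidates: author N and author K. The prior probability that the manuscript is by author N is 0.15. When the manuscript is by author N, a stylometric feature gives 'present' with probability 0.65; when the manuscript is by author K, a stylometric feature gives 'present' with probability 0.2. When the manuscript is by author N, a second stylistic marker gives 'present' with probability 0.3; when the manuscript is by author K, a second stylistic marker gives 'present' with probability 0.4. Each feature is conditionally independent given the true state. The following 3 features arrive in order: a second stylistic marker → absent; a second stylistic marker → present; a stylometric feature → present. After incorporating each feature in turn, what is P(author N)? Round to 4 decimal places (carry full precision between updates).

After a second stylistic marker='absent': P(author N) = 0.7·0.1500 / (0.7·0.1500 + 0.6·0.8500) ≈ 0.1707
After a second stylistic marker='present': P(author N) = 0.3·0.1707 / (0.3·0.1707 + 0.4·0.8293) ≈ 0.1338
After a stylometric feature='present': P(author N) = 0.65·0.1338 / (0.65·0.1338 + 0.2·0.8662) ≈ 0.3341

0.3341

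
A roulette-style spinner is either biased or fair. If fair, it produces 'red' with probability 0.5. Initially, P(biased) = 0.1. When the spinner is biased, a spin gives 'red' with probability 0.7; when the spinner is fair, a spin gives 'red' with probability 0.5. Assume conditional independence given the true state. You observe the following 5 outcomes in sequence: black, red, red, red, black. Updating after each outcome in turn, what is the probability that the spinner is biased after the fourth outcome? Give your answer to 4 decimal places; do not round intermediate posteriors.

After 'black': P(biased) = 0.3·0.1000 / (0.3·0.1000 + 0.5·0.9000) ≈ 0.0625
After 'red': P(biased) = 0.7·0.0625 / (0.7·0.0625 + 0.5·0.9375) ≈ 0.0854
After 'red': P(biased) = 0.7·0.0854 / (0.7·0.0854 + 0.5·0.9146) ≈ 0.1156
After 'red': P(biased) = 0.7·0.1156 / (0.7·0.1156 + 0.5·0.8844) ≈ 0.1546

0.1546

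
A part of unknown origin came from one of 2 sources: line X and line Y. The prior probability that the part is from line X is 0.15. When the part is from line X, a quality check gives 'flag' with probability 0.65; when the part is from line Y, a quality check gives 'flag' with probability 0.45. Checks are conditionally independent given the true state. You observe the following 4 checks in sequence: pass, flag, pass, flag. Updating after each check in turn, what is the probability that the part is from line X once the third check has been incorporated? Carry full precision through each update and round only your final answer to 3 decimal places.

After 'pass': P(line X) = 0.35·0.1500 / (0.35·0.1500 + 0.55·0.8500) ≈ 0.1010
After 'flag': P(line X) = 0.65·0.1010 / (0.65·0.1010 + 0.45·0.8990) ≈ 0.1396
After 'pass': P(line X) = 0.35·0.1396 / (0.35·0.1396 + 0.55·0.8604) ≈ 0.0936

0.094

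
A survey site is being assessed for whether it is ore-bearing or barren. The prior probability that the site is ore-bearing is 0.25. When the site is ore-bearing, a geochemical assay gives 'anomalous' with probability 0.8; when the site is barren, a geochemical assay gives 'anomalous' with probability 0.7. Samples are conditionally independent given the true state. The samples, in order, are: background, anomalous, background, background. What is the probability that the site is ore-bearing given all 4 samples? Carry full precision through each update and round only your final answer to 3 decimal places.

Each posterior becomes the prior for the next update.
After 'background': P(ore) = 0.2·0.2500 / (0.2·0.2500 + 0.3·0.7500) ≈ 0.1818
After 'anomalous': P(ore) = 0.8·0.1818 / (0.8·0.1818 + 0.7·0.8182) ≈ 0.2025
After 'background': P(ore) = 0.2·0.2025 / (0.2·0.2025 + 0.3·0.7975) ≈ 0.1448
After 'background': P(ore) = 0.2·0.1448 / (0.2·0.1448 + 0.3·0.8552) ≈ 0.1014

0.101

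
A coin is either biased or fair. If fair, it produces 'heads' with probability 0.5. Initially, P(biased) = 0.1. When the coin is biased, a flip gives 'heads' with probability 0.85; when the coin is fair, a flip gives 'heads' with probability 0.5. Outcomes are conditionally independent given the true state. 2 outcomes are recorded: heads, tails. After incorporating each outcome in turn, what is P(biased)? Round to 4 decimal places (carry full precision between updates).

After 'heads': P(biased) = 0.85·0.1000 / (0.85·0.1000 + 0.5·0.9000) ≈ 0.1589
After 'tails': P(biased) = 0.15·0.1589 / (0.15·0.1589 + 0.5·0.8411) ≈ 0.0536

0.0536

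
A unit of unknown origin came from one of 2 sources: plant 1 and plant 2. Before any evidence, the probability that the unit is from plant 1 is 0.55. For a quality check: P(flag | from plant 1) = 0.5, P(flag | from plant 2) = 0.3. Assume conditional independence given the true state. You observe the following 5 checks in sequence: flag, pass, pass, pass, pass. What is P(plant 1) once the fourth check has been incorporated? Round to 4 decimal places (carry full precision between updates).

After 'flag': P(plant 1) = 0.5·0.5500 / (0.5·0.5500 + 0.3·0.4500) ≈ 0.6707
After 'pass': P(plant 1) = 0.5·0.6707 / (0.5·0.6707 + 0.7·0.3293) ≈ 0.5927
After 'pass': P(plant 1) = 0.5·0.5927 / (0.5·0.5927 + 0.7·0.4073) ≈ 0.5096
After 'pass': P(plant 1) = 0.5·0.5096 / (0.5·0.5096 + 0.7·0.4904) ≈ 0.4261

0.4261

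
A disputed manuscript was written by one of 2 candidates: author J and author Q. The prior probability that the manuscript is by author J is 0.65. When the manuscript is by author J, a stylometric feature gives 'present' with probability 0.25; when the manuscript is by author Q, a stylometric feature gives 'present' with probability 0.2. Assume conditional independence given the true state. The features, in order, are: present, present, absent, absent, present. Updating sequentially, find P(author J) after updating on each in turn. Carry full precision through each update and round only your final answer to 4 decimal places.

0.7612

After 'present': P(author J) = 0.25·0.6500 / (0.25·0.6500 + 0.2·0.3500) ≈ 0.6989
After 'present': P(author J) = 0.25·0.6989 / (0.25·0.6989 + 0.2·0.3011) ≈ 0.7437
After 'absent': P(author J) = 0.75·0.7437 / (0.75·0.7437 + 0.8·0.2563) ≈ 0.7312
After 'absent': P(author J) = 0.75·0.7312 / (0.75·0.7312 + 0.8·0.2688) ≈ 0.7183
After 'present': P(author J) = 0.25·0.7183 / (0.25·0.7183 + 0.2·0.2817) ≈ 0.7612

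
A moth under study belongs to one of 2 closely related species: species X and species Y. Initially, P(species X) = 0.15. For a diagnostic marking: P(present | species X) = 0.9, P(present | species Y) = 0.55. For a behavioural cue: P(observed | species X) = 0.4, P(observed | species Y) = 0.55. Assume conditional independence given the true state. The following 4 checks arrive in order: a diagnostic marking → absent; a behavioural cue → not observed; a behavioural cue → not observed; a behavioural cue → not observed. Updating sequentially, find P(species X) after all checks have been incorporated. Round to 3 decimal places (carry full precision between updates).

Each posterior becomes the prior for the next update.
After a diagnostic marking='absent': P(species X) = 0.1·0.1500 / (0.1·0.1500 + 0.45·0.8500) ≈ 0.0377
After a behavioural cue='not observed': P(species X) = 0.6·0.0377 / (0.6·0.0377 + 0.45·0.9623) ≈ 0.0497
After a behavioural cue='not observed': P(species X) = 0.6·0.0497 / (0.6·0.0497 + 0.45·0.9503) ≈ 0.0652
After a behavioural cue='not observed': P(species X) = 0.6·0.0652 / (0.6·0.0652 + 0.45·0.9348) ≈ 0.0850

0.085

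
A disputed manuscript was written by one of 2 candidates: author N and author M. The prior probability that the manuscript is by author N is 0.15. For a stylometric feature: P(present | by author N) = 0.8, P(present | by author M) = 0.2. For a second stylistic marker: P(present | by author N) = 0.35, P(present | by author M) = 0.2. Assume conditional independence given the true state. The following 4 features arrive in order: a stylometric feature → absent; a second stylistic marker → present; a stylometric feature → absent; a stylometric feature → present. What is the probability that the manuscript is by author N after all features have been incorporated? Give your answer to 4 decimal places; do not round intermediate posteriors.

After a stylometric feature='absent': P(author N) = 0.2·0.1500 / (0.2·0.1500 + 0.8·0.8500) ≈ 0.0423
After a second stylistic marker='present': P(author N) = 0.35·0.0423 / (0.35·0.0423 + 0.2·0.9577) ≈ 0.0717
After a stylometric feature='absent': P(author N) = 0.2·0.0717 / (0.2·0.0717 + 0.8·0.9283) ≈ 0.0189
After a stylometric feature='present': P(author N) = 0.8·0.0189 / (0.8·0.0189 + 0.2·0.9811) ≈ 0.0717

0.0717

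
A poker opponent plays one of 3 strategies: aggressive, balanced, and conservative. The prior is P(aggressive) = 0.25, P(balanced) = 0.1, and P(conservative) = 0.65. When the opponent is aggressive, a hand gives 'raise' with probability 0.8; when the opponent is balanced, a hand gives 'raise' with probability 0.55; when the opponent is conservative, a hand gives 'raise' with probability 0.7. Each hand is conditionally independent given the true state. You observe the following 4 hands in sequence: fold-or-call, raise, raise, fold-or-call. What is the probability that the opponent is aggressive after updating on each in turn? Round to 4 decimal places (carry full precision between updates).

0.1554

After 'fold-or-call': normaliser = 0.2·0.2500 + 0.45·0.1000 + 0.3·0.6500; P(aggressive) ≈ 0.1724, P(balanced) ≈ 0.1552, P(conservative) ≈ 0.6724
After 'raise': normaliser = 0.8·0.1724 + 0.55·0.1552 + 0.7·0.6724; P(aggressive) ≈ 0.1988, P(balanced) ≈ 0.1230, P(conservative) ≈ 0.6783
After 'raise': normaliser = 0.8·0.1988 + 0.55·0.1230 + 0.7·0.6783; P(aggressive) ≈ 0.2267, P(balanced) ≈ 0.0964, P(conservative) ≈ 0.6769
After 'fold-or-call': normaliser = 0.2·0.2267 + 0.45·0.0964 + 0.3·0.6769; P(aggressive) ≈ 0.1554, P(balanced) ≈ 0.1487, P(conservative) ≈ 0.6959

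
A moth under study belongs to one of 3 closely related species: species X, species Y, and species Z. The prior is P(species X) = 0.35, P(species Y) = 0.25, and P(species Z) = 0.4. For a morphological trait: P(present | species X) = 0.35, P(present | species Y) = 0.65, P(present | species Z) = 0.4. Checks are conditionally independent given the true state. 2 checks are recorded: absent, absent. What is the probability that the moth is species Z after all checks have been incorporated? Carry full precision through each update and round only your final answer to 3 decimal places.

0.447

After 'absent': normaliser = 0.65·0.3500 + 0.35·0.2500 + 0.6·0.4000; P(species X) ≈ 0.4099, P(species Y) ≈ 0.1577, P(species Z) ≈ 0.4324
After 'absent': normaliser = 0.65·0.4099 + 0.35·0.1577 + 0.6·0.4324; P(species X) ≈ 0.4585, P(species Y) ≈ 0.0950, P(species Z) ≈ 0.4465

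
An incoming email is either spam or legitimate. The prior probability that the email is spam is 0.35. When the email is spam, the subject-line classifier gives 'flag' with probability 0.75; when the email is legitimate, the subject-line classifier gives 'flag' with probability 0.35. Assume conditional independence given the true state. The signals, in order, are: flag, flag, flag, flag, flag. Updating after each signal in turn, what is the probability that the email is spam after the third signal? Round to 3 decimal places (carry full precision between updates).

After 'flag': P(spam) = 0.75·0.3500 / (0.75·0.3500 + 0.35·0.6500) ≈ 0.5357
After 'flag': P(spam) = 0.75·0.5357 / (0.75·0.5357 + 0.35·0.4643) ≈ 0.7120
After 'flag': P(spam) = 0.75·0.7120 / (0.75·0.7120 + 0.35·0.2880) ≈ 0.8412

0.841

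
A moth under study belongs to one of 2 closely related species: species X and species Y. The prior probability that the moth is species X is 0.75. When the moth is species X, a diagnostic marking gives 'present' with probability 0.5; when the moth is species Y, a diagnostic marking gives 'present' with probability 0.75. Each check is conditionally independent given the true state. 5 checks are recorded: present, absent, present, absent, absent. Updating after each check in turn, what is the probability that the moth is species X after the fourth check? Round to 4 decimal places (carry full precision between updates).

0.8421

After 'present': P(species X) = 0.5·0.7500 / (0.5·0.7500 + 0.75·0.2500) ≈ 0.6667
After 'absent': P(species X) = 0.5·0.6667 / (0.5·0.6667 + 0.25·0.3333) ≈ 0.8000
After 'present': P(species X) = 0.5·0.8000 / (0.5·0.8000 + 0.75·0.2000) ≈ 0.7273
After 'absent': P(species X) = 0.5·0.7273 / (0.5·0.7273 + 0.25·0.2727) ≈ 0.8421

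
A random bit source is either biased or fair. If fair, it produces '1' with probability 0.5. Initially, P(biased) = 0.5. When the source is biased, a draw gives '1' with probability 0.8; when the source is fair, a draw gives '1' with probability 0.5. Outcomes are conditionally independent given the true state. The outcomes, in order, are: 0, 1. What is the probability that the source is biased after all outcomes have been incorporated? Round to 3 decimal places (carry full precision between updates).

After '0': P(biased) = 0.2·0.5000 / (0.2·0.5000 + 0.5·0.5000) ≈ 0.2857
After '1': P(biased) = 0.8·0.2857 / (0.8·0.2857 + 0.5·0.7143) ≈ 0.3902

0.390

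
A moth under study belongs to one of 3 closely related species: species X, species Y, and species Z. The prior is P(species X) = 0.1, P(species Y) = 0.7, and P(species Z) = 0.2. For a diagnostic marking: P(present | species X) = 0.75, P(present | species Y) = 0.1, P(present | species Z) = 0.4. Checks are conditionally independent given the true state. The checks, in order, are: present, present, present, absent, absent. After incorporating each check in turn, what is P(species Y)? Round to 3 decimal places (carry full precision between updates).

0.073

After 'present': normaliser = 0.75·0.1000 + 0.1·0.7000 + 0.4·0.2000; P(species X) ≈ 0.3333, P(species Y) ≈ 0.3111, P(species Z) ≈ 0.3556
After 'present': normaliser = 0.75·0.3333 + 0.1·0.3111 + 0.4·0.3556; P(species X) ≈ 0.5906, P(species Y) ≈ 0.0735, P(species Z) ≈ 0.3360
After 'present': normaliser = 0.75·0.5906 + 0.1·0.0735 + 0.4·0.3360; P(species X) ≈ 0.7576, P(species Y) ≈ 0.0126, P(species Z) ≈ 0.2299
After 'absent': normaliser = 0.25·0.7576 + 0.9·0.0126 + 0.6·0.2299; P(species X) ≈ 0.5593, P(species Y) ≈ 0.0334, P(species Z) ≈ 0.4073
After 'absent': normaliser = 0.25·0.5593 + 0.9·0.0334 + 0.6·0.4073; P(species X) ≈ 0.3375, P(species Y) ≈ 0.0726, P(species Z) ≈ 0.5899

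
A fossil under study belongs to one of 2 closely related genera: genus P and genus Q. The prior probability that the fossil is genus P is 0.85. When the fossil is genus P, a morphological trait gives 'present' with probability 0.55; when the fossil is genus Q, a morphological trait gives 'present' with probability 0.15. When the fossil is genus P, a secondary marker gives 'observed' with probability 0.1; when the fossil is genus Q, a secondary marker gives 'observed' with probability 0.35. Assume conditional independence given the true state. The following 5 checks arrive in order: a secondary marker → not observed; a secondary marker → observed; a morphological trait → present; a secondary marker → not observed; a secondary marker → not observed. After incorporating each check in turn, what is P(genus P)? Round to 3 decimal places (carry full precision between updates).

After a secondary marker='not observed': P(genus P) = 0.9·0.8500 / (0.9·0.8500 + 0.65·0.1500) ≈ 0.8870
After a secondary marker='observed': P(genus P) = 0.1·0.8870 / (0.1·0.8870 + 0.35·0.1130) ≈ 0.6915
After a morphological trait='present': P(genus P) = 0.55·0.6915 / (0.55·0.6915 + 0.15·0.3085) ≈ 0.8915
After a secondary marker='not observed': P(genus P) = 0.9·0.8915 / (0.9·0.8915 + 0.65·0.1085) ≈ 0.9192
After a secondary marker='not observed': P(genus P) = 0.9·0.9192 / (0.9·0.9192 + 0.65·0.0808) ≈ 0.9403

0.940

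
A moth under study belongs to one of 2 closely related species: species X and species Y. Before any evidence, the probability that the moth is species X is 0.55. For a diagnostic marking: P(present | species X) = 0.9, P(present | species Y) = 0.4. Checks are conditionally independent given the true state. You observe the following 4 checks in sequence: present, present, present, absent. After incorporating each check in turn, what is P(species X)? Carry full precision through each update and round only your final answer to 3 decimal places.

0.699

Apply Bayes' rule sequentially, carrying P(species X) forward.
After 'present': P(species X) = 0.9·0.5500 / (0.9·0.5500 + 0.4·0.4500) ≈ 0.7333
After 'present': P(species X) = 0.9·0.7333 / (0.9·0.7333 + 0.4·0.2667) ≈ 0.8609
After 'present': P(species X) = 0.9·0.8609 / (0.9·0.8609 + 0.4·0.1391) ≈ 0.9330
After 'absent': P(species X) = 0.1·0.9330 / (0.1·0.9330 + 0.6·0.0670) ≈ 0.6988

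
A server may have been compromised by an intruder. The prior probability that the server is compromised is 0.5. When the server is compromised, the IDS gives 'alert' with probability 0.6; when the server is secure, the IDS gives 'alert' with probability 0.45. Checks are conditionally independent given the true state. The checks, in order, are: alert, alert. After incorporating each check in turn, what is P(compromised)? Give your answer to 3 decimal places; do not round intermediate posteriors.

0.640

After 'alert': P(compromised) = 0.6·0.5000 / (0.6·0.5000 + 0.45·0.5000) ≈ 0.5714
After 'alert': P(compromised) = 0.6·0.5714 / (0.6·0.5714 + 0.45·0.4286) ≈ 0.6400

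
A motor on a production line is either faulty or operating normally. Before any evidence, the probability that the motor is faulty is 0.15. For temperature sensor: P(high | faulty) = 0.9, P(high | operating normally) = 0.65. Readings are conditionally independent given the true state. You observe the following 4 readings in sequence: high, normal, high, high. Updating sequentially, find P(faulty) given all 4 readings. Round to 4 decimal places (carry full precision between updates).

0.1180

After 'high': P(faulty) = 0.9·0.1500 / (0.9·0.1500 + 0.65·0.8500) ≈ 0.1964
After 'normal': P(faulty) = 0.1·0.1964 / (0.1·0.1964 + 0.35·0.8036) ≈ 0.0653
After 'high': P(faulty) = 0.9·0.0653 / (0.9·0.0653 + 0.65·0.9347) ≈ 0.0881
After 'high': P(faulty) = 0.9·0.0881 / (0.9·0.0881 + 0.65·0.9119) ≈ 0.1180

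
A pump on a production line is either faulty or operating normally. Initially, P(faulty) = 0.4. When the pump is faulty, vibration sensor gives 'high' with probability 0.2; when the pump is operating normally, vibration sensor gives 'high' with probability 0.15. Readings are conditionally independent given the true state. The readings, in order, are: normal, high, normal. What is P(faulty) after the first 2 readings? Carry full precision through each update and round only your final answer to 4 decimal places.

0.4555

Apply Bayes' rule sequentially, carrying P(faulty) forward.
After 'normal': P(faulty) = 0.8·0.4000 / (0.8·0.4000 + 0.85·0.6000) ≈ 0.3855
After 'high': P(faulty) = 0.2·0.3855 / (0.2·0.3855 + 0.15·0.6145) ≈ 0.4555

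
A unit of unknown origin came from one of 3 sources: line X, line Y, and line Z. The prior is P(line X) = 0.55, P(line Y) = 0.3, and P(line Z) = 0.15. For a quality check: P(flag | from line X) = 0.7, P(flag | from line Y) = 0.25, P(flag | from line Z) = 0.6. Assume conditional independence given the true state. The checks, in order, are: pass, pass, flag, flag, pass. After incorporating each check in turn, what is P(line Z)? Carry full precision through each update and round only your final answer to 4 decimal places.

After 'pass': normaliser = 0.3·0.5500 + 0.75·0.3000 + 0.4·0.1500; P(line X) ≈ 0.3667, P(line Y) ≈ 0.5000, P(line Z) ≈ 0.1333
After 'pass': normaliser = 0.3·0.3667 + 0.75·0.5000 + 0.4·0.1333; P(line X) ≈ 0.2043, P(line Y) ≈ 0.6966, P(line Z) ≈ 0.0991
After 'flag': normaliser = 0.7·0.2043 + 0.25·0.6966 + 0.6·0.0991; P(line X) ≈ 0.3798, P(line Y) ≈ 0.4624, P(line Z) ≈ 0.1578
After 'flag': normaliser = 0.7·0.3798 + 0.25·0.4624 + 0.6·0.1578; P(line X) ≈ 0.5583, P(line Y) ≈ 0.2428, P(line Z) ≈ 0.1989
After 'pass': normaliser = 0.3·0.5583 + 0.75·0.2428 + 0.4·0.1989; P(line X) ≈ 0.3903, P(line Y) ≈ 0.4243, P(line Z) ≈ 0.1854

0.1854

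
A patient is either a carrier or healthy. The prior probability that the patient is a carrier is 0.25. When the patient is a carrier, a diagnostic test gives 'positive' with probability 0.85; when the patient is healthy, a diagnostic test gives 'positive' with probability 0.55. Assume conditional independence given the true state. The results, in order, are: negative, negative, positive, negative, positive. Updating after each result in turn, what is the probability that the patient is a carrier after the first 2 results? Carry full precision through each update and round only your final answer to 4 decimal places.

Apply Bayes' rule sequentially, carrying P(carrier) forward.
After 'negative': P(carrier) = 0.15·0.2500 / (0.15·0.2500 + 0.45·0.7500) ≈ 0.1000
After 'negative': P(carrier) = 0.15·0.1000 / (0.15·0.1000 + 0.45·0.9000) ≈ 0.0357

0.0357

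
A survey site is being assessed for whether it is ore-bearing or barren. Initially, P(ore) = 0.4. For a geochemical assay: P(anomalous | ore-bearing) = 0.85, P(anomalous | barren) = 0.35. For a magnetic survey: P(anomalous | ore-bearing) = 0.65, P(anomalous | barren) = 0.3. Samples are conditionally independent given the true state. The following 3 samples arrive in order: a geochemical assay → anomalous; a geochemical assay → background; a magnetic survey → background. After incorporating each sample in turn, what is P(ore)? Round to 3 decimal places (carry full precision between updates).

Apply Bayes' rule sequentially, carrying P(ore) forward.
After a geochemical assay='anomalous': P(ore) = 0.85·0.4000 / (0.85·0.4000 + 0.35·0.6000) ≈ 0.6182
After a geochemical assay='background': P(ore) = 0.15·0.6182 / (0.15·0.6182 + 0.65·0.3818) ≈ 0.2720
After a magnetic survey='background': P(ore) = 0.35·0.2720 / (0.35·0.2720 + 0.7·0.7280) ≈ 0.1574

0.157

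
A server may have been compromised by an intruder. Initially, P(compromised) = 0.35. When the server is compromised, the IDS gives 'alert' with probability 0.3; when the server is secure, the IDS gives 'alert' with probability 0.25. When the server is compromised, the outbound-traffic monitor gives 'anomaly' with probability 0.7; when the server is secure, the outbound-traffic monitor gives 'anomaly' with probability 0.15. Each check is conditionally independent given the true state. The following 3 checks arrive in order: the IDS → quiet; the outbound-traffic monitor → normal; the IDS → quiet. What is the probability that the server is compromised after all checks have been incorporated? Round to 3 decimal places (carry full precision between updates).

0.142

Apply Bayes' rule sequentially, carrying P(compromised) forward.
After the IDS='quiet': P(compromised) = 0.7·0.3500 / (0.7·0.3500 + 0.75·0.6500) ≈ 0.3345
After the outbound-traffic monitor='normal': P(compromised) = 0.3·0.3345 / (0.3·0.3345 + 0.85·0.6655) ≈ 0.1507
After the IDS='quiet': P(compromised) = 0.7·0.1507 / (0.7·0.1507 + 0.75·0.8493) ≈ 0.1420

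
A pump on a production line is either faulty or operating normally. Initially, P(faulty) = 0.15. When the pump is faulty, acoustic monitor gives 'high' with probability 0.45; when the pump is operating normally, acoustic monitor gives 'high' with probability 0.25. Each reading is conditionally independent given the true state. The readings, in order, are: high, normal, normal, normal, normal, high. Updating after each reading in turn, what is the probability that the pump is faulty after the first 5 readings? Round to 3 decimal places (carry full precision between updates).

After 'high': P(faulty) = 0.45·0.1500 / (0.45·0.1500 + 0.25·0.8500) ≈ 0.2411
After 'normal': P(faulty) = 0.55·0.2411 / (0.55·0.2411 + 0.75·0.7589) ≈ 0.1889
After 'normal': P(faulty) = 0.55·0.1889 / (0.55·0.1889 + 0.75·0.8111) ≈ 0.1459
After 'normal': P(faulty) = 0.55·0.1459 / (0.55·0.1459 + 0.75·0.8541) ≈ 0.1113
After 'normal': P(faulty) = 0.55·0.1113 / (0.55·0.1113 + 0.75·0.8887) ≈ 0.0841

0.084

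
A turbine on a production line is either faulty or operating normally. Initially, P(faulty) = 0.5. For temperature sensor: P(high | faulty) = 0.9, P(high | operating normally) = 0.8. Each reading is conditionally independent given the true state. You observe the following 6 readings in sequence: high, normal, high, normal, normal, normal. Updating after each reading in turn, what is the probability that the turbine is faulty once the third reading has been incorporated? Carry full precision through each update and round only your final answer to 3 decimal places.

0.388

After 'high': P(faulty) = 0.9·0.5000 / (0.9·0.5000 + 0.8·0.5000) ≈ 0.5294
After 'normal': P(faulty) = 0.1·0.5294 / (0.1·0.5294 + 0.2·0.4706) ≈ 0.3600
After 'high': P(faulty) = 0.9·0.3600 / (0.9·0.3600 + 0.8·0.6400) ≈ 0.3876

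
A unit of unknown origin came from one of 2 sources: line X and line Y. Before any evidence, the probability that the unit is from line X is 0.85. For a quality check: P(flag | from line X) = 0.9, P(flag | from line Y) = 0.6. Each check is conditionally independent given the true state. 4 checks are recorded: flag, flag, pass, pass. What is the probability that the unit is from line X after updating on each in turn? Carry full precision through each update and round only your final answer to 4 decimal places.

After 'flag': P(line X) = 0.9·0.8500 / (0.9·0.8500 + 0.6·0.1500) ≈ 0.8947
After 'flag': P(line X) = 0.9·0.8947 / (0.9·0.8947 + 0.6·0.1053) ≈ 0.9273
After 'pass': P(line X) = 0.1·0.9273 / (0.1·0.9273 + 0.4·0.0727) ≈ 0.7612
After 'pass': P(line X) = 0.1·0.7612 / (0.1·0.7612 + 0.4·0.2388) ≈ 0.4435

0.4435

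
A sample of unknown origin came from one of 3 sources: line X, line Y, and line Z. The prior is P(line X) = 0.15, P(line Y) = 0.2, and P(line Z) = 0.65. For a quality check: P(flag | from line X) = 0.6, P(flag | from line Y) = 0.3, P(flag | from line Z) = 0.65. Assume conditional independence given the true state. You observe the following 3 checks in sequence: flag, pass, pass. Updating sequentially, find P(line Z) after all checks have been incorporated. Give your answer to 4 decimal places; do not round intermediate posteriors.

0.5416

Apply Bayes' rule sequentially, carrying P(line Z) forward.
After 'flag': normaliser = 0.6·0.1500 + 0.3·0.2000 + 0.65·0.6500; P(line X) ≈ 0.1572, P(line Y) ≈ 0.1048, P(line Z) ≈ 0.7380
After 'pass': normaliser = 0.4·0.1572 + 0.7·0.1048 + 0.35·0.7380; P(line X) ≈ 0.1594, P(line Y) ≈ 0.1859, P(line Z) ≈ 0.6547
After 'pass': normaliser = 0.4·0.1594 + 0.7·0.1859 + 0.35·0.6547; P(line X) ≈ 0.1507, P(line Y) ≈ 0.3077, P(line Z) ≈ 0.5416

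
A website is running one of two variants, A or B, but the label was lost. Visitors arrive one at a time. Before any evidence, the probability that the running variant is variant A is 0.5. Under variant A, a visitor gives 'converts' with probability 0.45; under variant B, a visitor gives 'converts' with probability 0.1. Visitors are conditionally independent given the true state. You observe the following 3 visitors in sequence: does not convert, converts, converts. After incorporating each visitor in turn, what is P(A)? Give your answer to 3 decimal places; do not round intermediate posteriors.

0.925

After 'does not convert': P(A) = 0.55·0.5000 / (0.55·0.5000 + 0.9·0.5000) ≈ 0.3793
After 'converts': P(A) = 0.45·0.3793 / (0.45·0.3793 + 0.1·0.6207) ≈ 0.7333
After 'converts': P(A) = 0.45·0.7333 / (0.45·0.7333 + 0.1·0.2667) ≈ 0.9252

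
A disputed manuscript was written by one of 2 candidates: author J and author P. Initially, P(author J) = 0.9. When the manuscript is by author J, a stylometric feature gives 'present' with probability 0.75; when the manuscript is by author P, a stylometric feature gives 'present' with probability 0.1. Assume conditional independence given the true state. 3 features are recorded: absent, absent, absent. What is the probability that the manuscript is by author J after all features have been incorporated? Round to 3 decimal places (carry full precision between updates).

0.162

Apply Bayes' rule sequentially, carrying P(author J) forward.
After 'absent': P(author J) = 0.25·0.9000 / (0.25·0.9000 + 0.9·0.1000) ≈ 0.7143
After 'absent': P(author J) = 0.25·0.7143 / (0.25·0.7143 + 0.9·0.2857) ≈ 0.4098
After 'absent': P(author J) = 0.25·0.4098 / (0.25·0.4098 + 0.9·0.5902) ≈ 0.1617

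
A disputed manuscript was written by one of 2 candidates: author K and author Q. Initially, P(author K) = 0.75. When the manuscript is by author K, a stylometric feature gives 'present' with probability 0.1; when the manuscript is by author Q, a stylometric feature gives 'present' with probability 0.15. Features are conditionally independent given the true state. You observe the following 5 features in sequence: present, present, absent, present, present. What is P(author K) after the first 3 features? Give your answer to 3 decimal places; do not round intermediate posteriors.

0.585

Apply Bayes' rule sequentially, carrying P(author K) forward.
After 'present': P(author K) = 0.1·0.7500 / (0.1·0.7500 + 0.15·0.2500) ≈ 0.6667
After 'present': P(author K) = 0.1·0.6667 / (0.1·0.6667 + 0.15·0.3333) ≈ 0.5714
After 'absent': P(author K) = 0.9·0.5714 / (0.9·0.5714 + 0.85·0.4286) ≈ 0.5854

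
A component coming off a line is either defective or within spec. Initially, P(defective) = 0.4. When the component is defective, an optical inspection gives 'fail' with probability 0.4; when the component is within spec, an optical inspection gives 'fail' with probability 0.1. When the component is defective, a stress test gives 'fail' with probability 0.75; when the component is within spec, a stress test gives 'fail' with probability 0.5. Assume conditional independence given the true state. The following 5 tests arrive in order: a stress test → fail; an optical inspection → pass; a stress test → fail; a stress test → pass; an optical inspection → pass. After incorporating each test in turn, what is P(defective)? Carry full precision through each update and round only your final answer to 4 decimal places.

0.2500

Each posterior becomes the prior for the next update.
After a stress test='fail': P(defective) = 0.75·0.4000 / (0.75·0.4000 + 0.5·0.6000) ≈ 0.5000
After an optical inspection='pass': P(defective) = 0.6·0.5000 / (0.6·0.5000 + 0.9·0.5000) ≈ 0.4000
After a stress test='fail': P(defective) = 0.75·0.4000 / (0.75·0.4000 + 0.5·0.6000) ≈ 0.5000
After a stress test='pass': P(defective) = 0.25·0.5000 / (0.25·0.5000 + 0.5·0.5000) ≈ 0.3333
After an optical inspection='pass': P(defective) = 0.6·0.3333 / (0.6·0.3333 + 0.9·0.6667) ≈ 0.2500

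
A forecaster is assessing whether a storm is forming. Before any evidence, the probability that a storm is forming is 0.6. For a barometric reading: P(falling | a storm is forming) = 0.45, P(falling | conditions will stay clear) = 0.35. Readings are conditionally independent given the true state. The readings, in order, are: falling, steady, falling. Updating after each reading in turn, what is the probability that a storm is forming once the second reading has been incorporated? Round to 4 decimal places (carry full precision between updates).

0.6200

After 'falling': P(storm) = 0.45·0.6000 / (0.45·0.6000 + 0.35·0.4000) ≈ 0.6585
After 'steady': P(storm) = 0.55·0.6585 / (0.55·0.6585 + 0.65·0.3415) ≈ 0.6200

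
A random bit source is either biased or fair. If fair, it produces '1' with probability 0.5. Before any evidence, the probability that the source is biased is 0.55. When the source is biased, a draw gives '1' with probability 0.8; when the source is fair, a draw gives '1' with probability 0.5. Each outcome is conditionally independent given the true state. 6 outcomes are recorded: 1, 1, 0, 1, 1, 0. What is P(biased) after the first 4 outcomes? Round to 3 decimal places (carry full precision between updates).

After '1': P(biased) = 0.8·0.5500 / (0.8·0.5500 + 0.5·0.4500) ≈ 0.6617
After '1': P(biased) = 0.8·0.6617 / (0.8·0.6617 + 0.5·0.3383) ≈ 0.7578
After '0': P(biased) = 0.2·0.7578 / (0.2·0.7578 + 0.5·0.2422) ≈ 0.5559
After '1': P(biased) = 0.8·0.5559 / (0.8·0.5559 + 0.5·0.4441) ≈ 0.6669

0.667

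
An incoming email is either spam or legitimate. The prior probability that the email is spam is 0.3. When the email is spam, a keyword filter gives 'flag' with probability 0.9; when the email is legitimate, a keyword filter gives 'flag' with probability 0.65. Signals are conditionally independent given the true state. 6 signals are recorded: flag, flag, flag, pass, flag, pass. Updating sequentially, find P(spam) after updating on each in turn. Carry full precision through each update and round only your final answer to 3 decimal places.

After 'flag': P(spam) = 0.9·0.3000 / (0.9·0.3000 + 0.65·0.7000) ≈ 0.3724
After 'flag': P(spam) = 0.9·0.3724 / (0.9·0.3724 + 0.65·0.6276) ≈ 0.4510
After 'flag': P(spam) = 0.9·0.4510 / (0.9·0.4510 + 0.65·0.5490) ≈ 0.5322
After 'pass': P(spam) = 0.1·0.5322 / (0.1·0.5322 + 0.35·0.4678) ≈ 0.2453
After 'flag': P(spam) = 0.9·0.2453 / (0.9·0.2453 + 0.65·0.7547) ≈ 0.3104
After 'pass': P(spam) = 0.1·0.3104 / (0.1·0.3104 + 0.35·0.6896) ≈ 0.1139

0.114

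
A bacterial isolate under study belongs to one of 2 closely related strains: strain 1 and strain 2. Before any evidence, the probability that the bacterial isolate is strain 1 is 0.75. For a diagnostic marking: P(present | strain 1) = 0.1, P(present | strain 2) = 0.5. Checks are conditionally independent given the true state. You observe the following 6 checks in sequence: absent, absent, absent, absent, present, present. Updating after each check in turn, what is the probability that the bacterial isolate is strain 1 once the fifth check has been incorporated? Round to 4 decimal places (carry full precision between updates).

0.8630

Each posterior becomes the prior for the next update.
After 'absent': P(strain 1) = 0.9·0.7500 / (0.9·0.7500 + 0.5·0.2500) ≈ 0.8438
After 'absent': P(strain 1) = 0.9·0.8438 / (0.9·0.8438 + 0.5·0.1562) ≈ 0.9067
After 'absent': P(strain 1) = 0.9·0.9067 / (0.9·0.9067 + 0.5·0.0933) ≈ 0.9459
After 'absent': P(strain 1) = 0.9·0.9459 / (0.9·0.9459 + 0.5·0.0541) ≈ 0.9692
After 'present': P(strain 1) = 0.1·0.9692 / (0.1·0.9692 + 0.5·0.0308) ≈ 0.8630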